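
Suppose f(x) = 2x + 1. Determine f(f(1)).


f(1) = 3
f(3) = 7

7


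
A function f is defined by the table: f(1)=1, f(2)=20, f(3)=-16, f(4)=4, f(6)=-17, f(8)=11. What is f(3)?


Reading from the table at x = 3

-16


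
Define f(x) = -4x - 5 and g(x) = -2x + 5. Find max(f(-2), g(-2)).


9


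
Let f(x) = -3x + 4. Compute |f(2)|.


2


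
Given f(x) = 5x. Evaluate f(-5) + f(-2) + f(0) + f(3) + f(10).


f(-5) = -25
f(-2) = -10
f(0) = 0
f(3) = 15
f(10) = 50
Sum = 30

30


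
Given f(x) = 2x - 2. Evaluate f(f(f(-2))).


-30


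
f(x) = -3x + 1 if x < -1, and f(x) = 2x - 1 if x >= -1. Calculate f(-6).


-6 satisfies x < -1
f(-6) = 19

19


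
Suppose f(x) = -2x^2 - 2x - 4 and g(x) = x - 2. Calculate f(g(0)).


g(0) = -2
f(-2) = (-2)*(-2)^2 - 2*(-2) - 4 = -8

-8


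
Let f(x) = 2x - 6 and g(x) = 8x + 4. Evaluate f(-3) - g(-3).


f(-3) = -12
g(-3) = -20
Difference = 8

8


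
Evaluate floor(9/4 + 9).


11


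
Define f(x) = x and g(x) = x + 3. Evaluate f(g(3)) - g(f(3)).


f(g(3)) = 6
g(f(3)) = 6
Difference = 0

0


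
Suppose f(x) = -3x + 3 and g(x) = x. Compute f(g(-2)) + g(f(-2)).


f(g(-2)) = 9
g(f(-2)) = 9
Sum = 18

18


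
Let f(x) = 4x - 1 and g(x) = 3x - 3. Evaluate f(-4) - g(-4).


f(-4) = -17
g(-4) = -15
Difference = -2

-2


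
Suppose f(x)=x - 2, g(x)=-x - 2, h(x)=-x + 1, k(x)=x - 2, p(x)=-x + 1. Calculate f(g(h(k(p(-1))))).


p(-1) = 2
k(2) = 0
h(0) = 1
g(1) = -3
f(-3) = -5

-5


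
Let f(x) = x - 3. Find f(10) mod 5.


f(10) = 7
7 mod 5 = 2

2


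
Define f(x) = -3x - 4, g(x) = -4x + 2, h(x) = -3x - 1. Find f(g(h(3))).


h(3) = -10
g(-10) = 42
f(42) = -130

-130


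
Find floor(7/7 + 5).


7/7 = 1
1 + 5 = 6
floor(6) = 6

6


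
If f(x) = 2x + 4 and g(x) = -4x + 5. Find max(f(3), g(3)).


10


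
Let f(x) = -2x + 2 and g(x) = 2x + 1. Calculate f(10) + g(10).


f(10) = -18
g(10) = 21
Sum = 3

3


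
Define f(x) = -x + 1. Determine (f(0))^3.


1


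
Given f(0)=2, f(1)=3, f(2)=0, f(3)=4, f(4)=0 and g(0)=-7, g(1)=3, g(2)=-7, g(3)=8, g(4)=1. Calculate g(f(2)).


f(2) = 0
g(0) = -7

-7


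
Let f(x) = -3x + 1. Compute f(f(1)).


f(1) = -2
f(-2) = 7

7


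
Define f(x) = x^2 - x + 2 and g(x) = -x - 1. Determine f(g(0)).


g(0) = -1
f(-1) = 1*(-1)^2 - 1*(-1) + 2 = 4

4


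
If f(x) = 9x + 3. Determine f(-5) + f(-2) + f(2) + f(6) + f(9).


105


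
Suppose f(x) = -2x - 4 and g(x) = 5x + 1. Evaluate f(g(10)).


g(10) = 51
f(51) = -106

-106


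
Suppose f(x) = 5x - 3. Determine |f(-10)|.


f(-10) = -53
|-53| = 53

53


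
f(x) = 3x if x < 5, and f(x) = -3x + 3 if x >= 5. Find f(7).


7 satisfies x >= 5
f(7) = -18

-18


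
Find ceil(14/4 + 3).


7


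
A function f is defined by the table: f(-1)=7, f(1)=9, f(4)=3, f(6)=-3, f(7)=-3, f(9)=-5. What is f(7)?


Reading from the table at x = 7

-3


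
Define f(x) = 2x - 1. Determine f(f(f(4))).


f(4) = 7
f(7) = 13
f(13) = 25

25


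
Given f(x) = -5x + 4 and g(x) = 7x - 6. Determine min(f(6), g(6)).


f(6) = -26
g(6) = 36
min = -26

-26


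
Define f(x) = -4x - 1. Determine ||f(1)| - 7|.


f(1) = -5
|-5| = 5
|5 - 7| = 2

2


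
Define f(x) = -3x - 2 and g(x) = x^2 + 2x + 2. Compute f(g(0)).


g(0) = 2
f(2) = -8

-8


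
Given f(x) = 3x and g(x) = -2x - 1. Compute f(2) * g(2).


f(2) = 6
g(2) = -5
Product = -30

-30


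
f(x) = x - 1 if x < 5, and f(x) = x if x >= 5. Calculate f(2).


2 satisfies x < 5
f(2) = 1

1


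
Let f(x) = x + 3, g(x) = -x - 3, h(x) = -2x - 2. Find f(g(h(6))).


14


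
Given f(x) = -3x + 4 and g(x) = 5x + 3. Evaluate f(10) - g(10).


f(10) = -26
g(10) = 53
Difference = -79

-79


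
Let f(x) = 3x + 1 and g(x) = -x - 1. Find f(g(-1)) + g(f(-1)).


2


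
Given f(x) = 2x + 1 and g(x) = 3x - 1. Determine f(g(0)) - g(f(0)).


f(g(0)) = -1
g(f(0)) = 2
Difference = -3

-3


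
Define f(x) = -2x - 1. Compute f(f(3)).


f(3) = -7
f(-7) = 13

13


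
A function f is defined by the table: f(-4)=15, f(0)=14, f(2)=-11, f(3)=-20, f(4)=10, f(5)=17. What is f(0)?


Reading from the table at x = 0

14


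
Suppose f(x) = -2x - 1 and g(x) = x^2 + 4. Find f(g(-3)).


g(-3) = 13
f(13) = -27

-27


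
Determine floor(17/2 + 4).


12


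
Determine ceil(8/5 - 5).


8/5 = 1.6
1.6 - 5 = -3.4
ceil(-3.4) = -3

-3


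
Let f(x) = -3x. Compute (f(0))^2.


f(0) = 0
(0)^2 = 0

0


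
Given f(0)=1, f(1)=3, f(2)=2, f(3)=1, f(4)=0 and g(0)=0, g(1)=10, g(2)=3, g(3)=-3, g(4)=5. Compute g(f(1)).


f(1) = 3
g(3) = -3

-3


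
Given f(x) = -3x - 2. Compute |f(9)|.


f(9) = -29
|-29| = 29

29


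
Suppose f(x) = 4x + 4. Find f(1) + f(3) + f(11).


72


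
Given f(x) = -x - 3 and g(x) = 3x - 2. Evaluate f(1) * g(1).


-4


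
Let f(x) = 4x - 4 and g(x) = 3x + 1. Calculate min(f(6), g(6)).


f(6) = 20
g(6) = 19
min = 19

19


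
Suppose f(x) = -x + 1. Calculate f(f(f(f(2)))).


f(2) = -1
f(-1) = 2
f(2) = -1
f(-1) = 2

2


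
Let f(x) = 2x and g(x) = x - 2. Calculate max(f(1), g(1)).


f(1) = 2
g(1) = -1
max = 2

2


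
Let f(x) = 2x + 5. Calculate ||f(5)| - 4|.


f(5) = 15
|15| = 15
|15 - 4| = 11

11


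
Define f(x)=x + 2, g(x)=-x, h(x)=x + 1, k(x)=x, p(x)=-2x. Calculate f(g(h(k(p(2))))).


5


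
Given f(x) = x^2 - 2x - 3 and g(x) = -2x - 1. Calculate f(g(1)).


12


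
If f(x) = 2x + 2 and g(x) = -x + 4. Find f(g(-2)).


g(-2) = 6
f(6) = 14

14


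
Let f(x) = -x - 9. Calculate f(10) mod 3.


f(10) = -19
-19 mod 3 = 2

2


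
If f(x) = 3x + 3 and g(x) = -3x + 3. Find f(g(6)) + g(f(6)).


f(g(6)) = -42
g(f(6)) = -60
Sum = -102

-102


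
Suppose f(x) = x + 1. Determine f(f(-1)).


f(-1) = 0
f(0) = 1

1


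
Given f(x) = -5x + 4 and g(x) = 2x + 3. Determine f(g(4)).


g(4) = 11
f(11) = -51

-51


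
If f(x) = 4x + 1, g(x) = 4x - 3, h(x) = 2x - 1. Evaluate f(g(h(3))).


h(3) = 5
g(5) = 17
f(17) = 69

69


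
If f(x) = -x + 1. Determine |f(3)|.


f(3) = -2
|-2| = 2

2


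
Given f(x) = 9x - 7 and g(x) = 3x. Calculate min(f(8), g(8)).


24


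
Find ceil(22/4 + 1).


22/4 = 5.5
5.5 + 1 = 6.5
ceil(6.5) = 7

7


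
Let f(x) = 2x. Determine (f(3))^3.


f(3) = 6
(6)^3 = 216

216


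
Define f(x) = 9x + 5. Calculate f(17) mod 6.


f(17) = 158
158 mod 6 = 2

2


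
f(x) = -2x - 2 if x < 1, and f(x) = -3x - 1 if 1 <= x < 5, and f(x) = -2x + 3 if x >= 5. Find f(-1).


-1 satisfies x < 1
f(-1) = 0

0


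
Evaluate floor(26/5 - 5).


26/5 = 5.2
5.2 - 5 = 0.2
floor(0.2) = 0

0


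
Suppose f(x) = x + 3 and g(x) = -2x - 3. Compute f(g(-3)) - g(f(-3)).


f(g(-3)) = 6
g(f(-3)) = -3
Difference = 9

9


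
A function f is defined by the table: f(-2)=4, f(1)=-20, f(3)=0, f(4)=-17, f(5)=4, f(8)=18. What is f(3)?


Reading from the table at x = 3

0


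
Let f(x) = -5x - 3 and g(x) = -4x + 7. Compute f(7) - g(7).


f(7) = -38
g(7) = -21
Difference = -17

-17


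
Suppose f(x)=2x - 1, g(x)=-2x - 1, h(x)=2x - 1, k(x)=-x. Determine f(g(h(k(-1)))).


-7


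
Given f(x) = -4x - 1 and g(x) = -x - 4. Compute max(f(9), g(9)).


-13


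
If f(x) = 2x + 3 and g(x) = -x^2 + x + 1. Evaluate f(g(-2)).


-7


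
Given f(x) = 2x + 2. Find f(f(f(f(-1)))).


f(-1) = 0
f(0) = 2
f(2) = 6
f(6) = 14

14


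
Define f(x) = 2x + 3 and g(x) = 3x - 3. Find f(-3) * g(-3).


f(-3) = -3
g(-3) = -12
Product = 36

36


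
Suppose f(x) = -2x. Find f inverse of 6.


-3


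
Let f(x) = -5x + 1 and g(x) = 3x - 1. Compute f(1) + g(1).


f(1) = -4
g(1) = 2
Sum = -2

-2


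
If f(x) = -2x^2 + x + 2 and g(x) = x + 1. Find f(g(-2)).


-1


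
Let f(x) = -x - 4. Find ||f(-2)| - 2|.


f(-2) = -2
|-2| = 2
|2 - 2| = 0

0


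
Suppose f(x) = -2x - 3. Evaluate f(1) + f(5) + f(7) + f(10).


f(1) = -5
f(5) = -13
f(7) = -17
f(10) = -23
Sum = -58

-58


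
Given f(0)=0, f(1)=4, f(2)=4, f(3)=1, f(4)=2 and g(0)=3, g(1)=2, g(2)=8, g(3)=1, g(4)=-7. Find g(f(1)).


f(1) = 4
g(4) = -7

-7


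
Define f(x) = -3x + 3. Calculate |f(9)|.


f(9) = -24
|-24| = 24

24


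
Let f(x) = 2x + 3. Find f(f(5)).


f(5) = 13
f(13) = 29

29


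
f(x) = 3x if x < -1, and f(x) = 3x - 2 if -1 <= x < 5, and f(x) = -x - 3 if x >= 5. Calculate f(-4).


-4 satisfies x < -1
f(-4) = -12

-12


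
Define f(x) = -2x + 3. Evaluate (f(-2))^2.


f(-2) = 7
(7)^2 = 49

49


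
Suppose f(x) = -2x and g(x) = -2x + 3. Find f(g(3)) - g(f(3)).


-9


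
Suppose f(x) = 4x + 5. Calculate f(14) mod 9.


f(14) = 61
61 mod 9 = 7

7


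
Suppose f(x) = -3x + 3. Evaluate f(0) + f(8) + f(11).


f(0) = 3
f(8) = -21
f(11) = -30
Sum = -48

-48


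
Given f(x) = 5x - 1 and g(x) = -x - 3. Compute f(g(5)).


g(5) = -8
f(-8) = -41

-41


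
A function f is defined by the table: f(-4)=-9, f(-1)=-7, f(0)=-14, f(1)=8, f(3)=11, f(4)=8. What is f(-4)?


Reading from the table at x = -4

-9


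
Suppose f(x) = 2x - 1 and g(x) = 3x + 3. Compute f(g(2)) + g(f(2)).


f(g(2)) = 17
g(f(2)) = 12
Sum = 29

29


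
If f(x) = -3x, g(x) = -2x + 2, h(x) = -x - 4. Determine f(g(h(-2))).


-18


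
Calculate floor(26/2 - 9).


4


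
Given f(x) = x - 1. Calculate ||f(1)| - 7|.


f(1) = 0
|0| = 0
|0 - 7| = 7

7


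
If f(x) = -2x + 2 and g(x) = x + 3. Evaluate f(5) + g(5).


f(5) = -8
g(5) = 8
Sum = 0

0


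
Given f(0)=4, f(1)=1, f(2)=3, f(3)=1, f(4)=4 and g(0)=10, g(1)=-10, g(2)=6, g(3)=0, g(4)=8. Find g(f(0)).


f(0) = 4
g(4) = 8

8


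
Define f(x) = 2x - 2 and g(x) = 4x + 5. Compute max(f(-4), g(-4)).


f(-4) = -10
g(-4) = -11
max = -10

-10


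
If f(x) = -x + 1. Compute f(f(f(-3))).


4


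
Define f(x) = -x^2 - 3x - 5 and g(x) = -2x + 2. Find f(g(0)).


g(0) = 2
f(2) = (-1)*(2)^2 - 3*(2) - 5 = -15

-15


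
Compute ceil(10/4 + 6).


10/4 = 2.5
2.5 + 6 = 8.5
ceil(8.5) = 9

9


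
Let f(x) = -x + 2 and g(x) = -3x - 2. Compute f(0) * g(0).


f(0) = 2
g(0) = -2
Product = -4

-4


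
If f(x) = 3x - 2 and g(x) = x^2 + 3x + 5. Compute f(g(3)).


g(3) = 23
f(23) = 67

67


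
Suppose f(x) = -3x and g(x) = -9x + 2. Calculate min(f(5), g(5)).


f(5) = -15
g(5) = -43
min = -43

-43


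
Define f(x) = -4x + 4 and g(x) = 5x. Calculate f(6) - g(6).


f(6) = -20
g(6) = 30
Difference = -50

-50


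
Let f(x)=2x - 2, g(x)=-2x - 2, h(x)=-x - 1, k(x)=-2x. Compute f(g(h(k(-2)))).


k(-2) = 4
h(4) = -5
g(-5) = 8
f(8) = 14

14


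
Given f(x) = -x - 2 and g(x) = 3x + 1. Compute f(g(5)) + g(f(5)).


-38


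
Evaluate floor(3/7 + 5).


3/7 = 0.4286
0.4286 + 5 = 5.4286
floor(5.4286) = 5

5


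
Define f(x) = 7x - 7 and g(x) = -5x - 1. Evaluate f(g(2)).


g(2) = -11
f(-11) = -84

-84


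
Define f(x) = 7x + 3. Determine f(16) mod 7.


f(16) = 115
115 mod 7 = 3

3


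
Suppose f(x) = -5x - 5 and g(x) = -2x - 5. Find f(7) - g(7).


f(7) = -40
g(7) = -19
Difference = -21

-21


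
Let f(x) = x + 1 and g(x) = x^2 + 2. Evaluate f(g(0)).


g(0) = 2
f(2) = 3

3


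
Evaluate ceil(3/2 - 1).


3/2 = 1.5
1.5 - 1 = 0.5
ceil(0.5) = 1

1


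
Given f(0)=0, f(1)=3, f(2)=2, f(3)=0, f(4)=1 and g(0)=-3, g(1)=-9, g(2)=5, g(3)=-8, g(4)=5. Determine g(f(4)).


f(4) = 1
g(1) = -9

-9


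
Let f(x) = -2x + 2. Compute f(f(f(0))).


f(0) = 2
f(2) = -2
f(-2) = 6

6


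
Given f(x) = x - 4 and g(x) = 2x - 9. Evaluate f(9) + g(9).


f(9) = 5
g(9) = 9
Sum = 14

14


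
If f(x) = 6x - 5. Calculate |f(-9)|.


59


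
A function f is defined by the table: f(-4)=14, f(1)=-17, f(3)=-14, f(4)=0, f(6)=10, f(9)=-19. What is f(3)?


Reading from the table at x = 3

-14


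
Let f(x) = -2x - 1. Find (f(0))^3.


f(0) = -1
(-1)^3 = -1

-1


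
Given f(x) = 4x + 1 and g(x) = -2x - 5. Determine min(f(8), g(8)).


f(8) = 33
g(8) = -21
min = -21

-21


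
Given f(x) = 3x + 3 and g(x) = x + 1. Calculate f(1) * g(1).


f(1) = 6
g(1) = 2
Product = 12

12


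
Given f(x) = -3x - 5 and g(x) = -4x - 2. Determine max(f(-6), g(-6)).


f(-6) = 13
g(-6) = 22
max = 22

22


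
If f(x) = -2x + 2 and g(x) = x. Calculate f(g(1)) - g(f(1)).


f(g(1)) = 0
g(f(1)) = 0
Difference = 0

0


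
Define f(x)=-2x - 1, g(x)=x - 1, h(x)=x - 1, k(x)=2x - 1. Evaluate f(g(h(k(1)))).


k(1) = 1
h(1) = 0
g(0) = -1
f(-1) = 1

1


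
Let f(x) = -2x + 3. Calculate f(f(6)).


f(6) = -9
f(-9) = 21

21


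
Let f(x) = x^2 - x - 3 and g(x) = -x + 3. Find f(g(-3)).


g(-3) = 6
f(6) = 1*(6)^2 - 1*(6) - 3 = 27

27


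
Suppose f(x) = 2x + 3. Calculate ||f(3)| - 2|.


f(3) = 9
|9| = 9
|9 - 2| = 7

7


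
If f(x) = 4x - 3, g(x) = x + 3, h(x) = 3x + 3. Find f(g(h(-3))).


-15


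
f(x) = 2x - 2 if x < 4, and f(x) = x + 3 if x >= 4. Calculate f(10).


10 satisfies x >= 4
f(10) = 13

13


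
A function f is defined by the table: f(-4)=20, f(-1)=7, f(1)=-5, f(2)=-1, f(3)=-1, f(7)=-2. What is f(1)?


-5


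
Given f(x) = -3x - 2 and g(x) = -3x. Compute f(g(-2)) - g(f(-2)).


f(g(-2)) = -20
g(f(-2)) = -12
Difference = -8

-8


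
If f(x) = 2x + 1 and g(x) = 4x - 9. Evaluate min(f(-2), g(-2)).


-17


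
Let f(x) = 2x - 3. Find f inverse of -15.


Solve 2x - 3 = -15
x = (-15 + 3) / 2 = -6

-6


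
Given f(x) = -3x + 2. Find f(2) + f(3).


f(2) = -4
f(3) = -7
Sum = -11

-11


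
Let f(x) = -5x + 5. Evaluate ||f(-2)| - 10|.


f(-2) = 15
|15| = 15
|15 - 10| = 5

5


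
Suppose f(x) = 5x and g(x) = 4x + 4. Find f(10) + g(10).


f(10) = 50
g(10) = 44
Sum = 94

94


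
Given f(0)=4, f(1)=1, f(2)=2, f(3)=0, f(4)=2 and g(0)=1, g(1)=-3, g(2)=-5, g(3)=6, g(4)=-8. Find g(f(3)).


f(3) = 0
g(0) = 1

1


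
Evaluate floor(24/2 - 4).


24/2 = 12
12 - 4 = 8
floor(8) = 8

8


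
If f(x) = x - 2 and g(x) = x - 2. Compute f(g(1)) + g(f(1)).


-6


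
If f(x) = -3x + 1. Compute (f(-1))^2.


f(-1) = 4
(4)^2 = 16

16


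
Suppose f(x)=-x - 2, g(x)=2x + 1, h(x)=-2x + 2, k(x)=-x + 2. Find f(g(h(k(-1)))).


k(-1) = 3
h(3) = -4
g(-4) = -7
f(-7) = 5

5


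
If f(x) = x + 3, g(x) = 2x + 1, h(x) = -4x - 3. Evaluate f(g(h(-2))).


h(-2) = 5
g(5) = 11
f(11) = 14

14


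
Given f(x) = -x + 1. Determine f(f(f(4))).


f(4) = -3
f(-3) = 4
f(4) = -3

-3


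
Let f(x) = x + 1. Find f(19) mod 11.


f(19) = 20
20 mod 11 = 9

9


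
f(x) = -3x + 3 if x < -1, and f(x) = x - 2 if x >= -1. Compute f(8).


8 satisfies x >= -1
f(8) = 6

6


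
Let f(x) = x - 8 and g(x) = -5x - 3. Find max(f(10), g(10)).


f(10) = 2
g(10) = -53
max = 2

2


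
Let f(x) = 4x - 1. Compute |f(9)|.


f(9) = 35
|35| = 35

35


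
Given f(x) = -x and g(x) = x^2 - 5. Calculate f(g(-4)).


g(-4) = 11
f(11) = -11

-11


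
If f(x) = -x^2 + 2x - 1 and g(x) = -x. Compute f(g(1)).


g(1) = -1
f(-1) = (-1)*(-1)^2 + 2*(-1) - 1 = -4

-4


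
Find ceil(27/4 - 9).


27/4 = 6.75
6.75 - 9 = -2.25
ceil(-2.25) = -2

-2


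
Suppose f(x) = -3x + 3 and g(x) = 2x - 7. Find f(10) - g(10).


f(10) = -27
g(10) = 13
Difference = -40

-40


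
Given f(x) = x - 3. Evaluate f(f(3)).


f(3) = 0
f(0) = -3

-3


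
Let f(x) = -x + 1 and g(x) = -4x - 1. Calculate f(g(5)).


22


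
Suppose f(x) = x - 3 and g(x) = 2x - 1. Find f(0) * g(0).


f(0) = -3
g(0) = -1
Product = 3

3


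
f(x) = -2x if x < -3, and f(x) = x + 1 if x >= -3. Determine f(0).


0 satisfies x >= -3
f(0) = 1

1


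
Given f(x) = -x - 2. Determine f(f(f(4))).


f(4) = -6
f(-6) = 4
f(4) = -6

-6


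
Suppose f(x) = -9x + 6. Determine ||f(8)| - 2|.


f(8) = -66
|-66| = 66
|66 - 2| = 64

64


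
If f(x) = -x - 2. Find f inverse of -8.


Solve -x - 2 = -8
x = (-8 + 2) / (-1) = 6

6


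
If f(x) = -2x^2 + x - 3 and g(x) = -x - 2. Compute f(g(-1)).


g(-1) = -1
f(-1) = (-2)*(-1)^2 + 1*(-1) - 3 = -6

-6


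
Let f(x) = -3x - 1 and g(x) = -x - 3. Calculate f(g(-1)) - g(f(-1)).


f(g(-1)) = 5
g(f(-1)) = -5
Difference = 10

10


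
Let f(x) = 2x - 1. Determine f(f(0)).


f(0) = -1
f(-1) = -3

-3


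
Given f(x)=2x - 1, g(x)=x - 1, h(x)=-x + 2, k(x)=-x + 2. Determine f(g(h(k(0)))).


k(0) = 2
h(2) = 0
g(0) = -1
f(-1) = -3

-3


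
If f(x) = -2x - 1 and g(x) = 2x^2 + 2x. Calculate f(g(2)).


g(2) = 12
f(12) = -25

-25


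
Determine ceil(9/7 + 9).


9/7 = 1.2857
1.2857 + 9 = 10.2857
ceil(10.2857) = 11

11


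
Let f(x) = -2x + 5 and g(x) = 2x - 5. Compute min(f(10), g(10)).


f(10) = -15
g(10) = 15
min = -15

-15


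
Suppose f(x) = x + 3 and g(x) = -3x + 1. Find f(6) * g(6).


f(6) = 9
g(6) = -17
Product = -153

-153


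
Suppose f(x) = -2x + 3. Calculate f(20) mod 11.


f(20) = -37
-37 mod 11 = 7

7


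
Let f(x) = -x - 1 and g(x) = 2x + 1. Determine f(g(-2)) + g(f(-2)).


f(g(-2)) = 2
g(f(-2)) = 3
Sum = 5

5


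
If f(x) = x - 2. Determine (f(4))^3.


f(4) = 2
(2)^3 = 8

8


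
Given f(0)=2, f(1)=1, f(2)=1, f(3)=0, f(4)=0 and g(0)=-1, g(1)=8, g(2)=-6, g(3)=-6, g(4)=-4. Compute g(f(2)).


f(2) = 1
g(1) = 8

8


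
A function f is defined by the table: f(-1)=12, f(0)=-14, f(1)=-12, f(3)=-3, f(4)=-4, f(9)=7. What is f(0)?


Reading from the table at x = 0

-14


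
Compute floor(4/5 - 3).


4/5 = 0.8
0.8 - 3 = -2.2
floor(-2.2) = -3

-3


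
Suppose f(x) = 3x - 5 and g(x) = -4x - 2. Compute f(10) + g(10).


-17


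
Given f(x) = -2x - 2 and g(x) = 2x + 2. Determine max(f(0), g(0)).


2


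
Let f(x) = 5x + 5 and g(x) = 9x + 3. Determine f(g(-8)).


g(-8) = -69
f(-69) = -340

-340


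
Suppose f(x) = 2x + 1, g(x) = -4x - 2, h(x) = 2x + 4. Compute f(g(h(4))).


h(4) = 12
g(12) = -50
f(-50) = -99

-99


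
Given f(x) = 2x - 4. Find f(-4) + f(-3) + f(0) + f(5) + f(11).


f(-4) = -12
f(-3) = -10
f(0) = -4
f(5) = 6
f(11) = 18
Sum = -2

-2


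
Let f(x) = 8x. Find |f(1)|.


f(1) = 8
|8| = 8

8


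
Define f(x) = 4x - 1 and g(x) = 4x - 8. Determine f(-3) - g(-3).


f(-3) = -13
g(-3) = -20
Difference = 7

7


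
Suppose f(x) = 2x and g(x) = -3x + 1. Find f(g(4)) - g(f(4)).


f(g(4)) = -22
g(f(4)) = -23
Difference = 1

1


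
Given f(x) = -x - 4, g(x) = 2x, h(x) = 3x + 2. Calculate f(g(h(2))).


-20


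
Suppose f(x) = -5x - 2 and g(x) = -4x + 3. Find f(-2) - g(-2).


-3


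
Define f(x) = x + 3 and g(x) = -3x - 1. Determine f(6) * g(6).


-171


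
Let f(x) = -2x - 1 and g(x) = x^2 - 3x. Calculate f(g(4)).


g(4) = 4
f(4) = -9

-9


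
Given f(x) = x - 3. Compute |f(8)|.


f(8) = 5
|5| = 5

5


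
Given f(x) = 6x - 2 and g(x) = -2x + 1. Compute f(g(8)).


g(8) = -15
f(-15) = -92

-92


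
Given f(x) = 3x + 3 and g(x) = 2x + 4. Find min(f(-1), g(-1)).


f(-1) = 0
g(-1) = 2
min = 0

0


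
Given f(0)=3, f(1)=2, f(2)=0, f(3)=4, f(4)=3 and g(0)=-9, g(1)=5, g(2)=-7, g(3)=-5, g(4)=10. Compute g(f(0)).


f(0) = 3
g(3) = -5

-5


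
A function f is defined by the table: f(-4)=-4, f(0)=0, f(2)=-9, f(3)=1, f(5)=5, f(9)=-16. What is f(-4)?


-4


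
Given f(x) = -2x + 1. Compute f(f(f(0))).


f(0) = 1
f(1) = -1
f(-1) = 3

3


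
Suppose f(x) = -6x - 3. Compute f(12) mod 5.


0


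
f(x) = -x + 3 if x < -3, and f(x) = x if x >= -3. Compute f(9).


9 satisfies x >= -3
f(9) = 9

9


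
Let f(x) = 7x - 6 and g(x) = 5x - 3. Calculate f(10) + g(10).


f(10) = 64
g(10) = 47
Sum = 111

111


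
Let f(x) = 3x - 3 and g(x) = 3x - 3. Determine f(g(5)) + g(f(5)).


f(g(5)) = 33
g(f(5)) = 33
Sum = 66

66


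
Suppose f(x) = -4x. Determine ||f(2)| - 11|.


f(2) = -8
|-8| = 8
|8 - 11| = 3

3


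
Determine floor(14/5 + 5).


14/5 = 2.8
2.8 + 5 = 7.8
floor(7.8) = 7

7


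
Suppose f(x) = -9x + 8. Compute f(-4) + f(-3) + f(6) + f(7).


f(-4) = 44
f(-3) = 35
f(6) = -46
f(7) = -55
Sum = -22

-22


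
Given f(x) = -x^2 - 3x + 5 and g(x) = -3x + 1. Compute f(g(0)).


1


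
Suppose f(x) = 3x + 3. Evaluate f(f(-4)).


f(-4) = -9
f(-9) = -24

-24


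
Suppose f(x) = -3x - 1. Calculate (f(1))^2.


f(1) = -4
(-4)^2 = 16

16


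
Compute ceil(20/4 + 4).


20/4 = 5
5 + 4 = 9
ceil(9) = 9

9


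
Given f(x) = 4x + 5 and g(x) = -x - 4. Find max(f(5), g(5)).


f(5) = 25
g(5) = -9
max = 25

25


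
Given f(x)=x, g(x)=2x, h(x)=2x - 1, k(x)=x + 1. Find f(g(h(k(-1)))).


k(-1) = 0
h(0) = -1
g(-1) = -2
f(-2) = -2

-2


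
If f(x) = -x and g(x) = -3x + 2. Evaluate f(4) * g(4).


f(4) = -4
g(4) = -10
Product = 40

40


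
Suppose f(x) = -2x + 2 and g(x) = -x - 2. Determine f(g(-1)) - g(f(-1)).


f(g(-1)) = 4
g(f(-1)) = -6
Difference = 10

10


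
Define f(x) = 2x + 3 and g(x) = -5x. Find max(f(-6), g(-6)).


f(-6) = -9
g(-6) = 30
max = 30

30


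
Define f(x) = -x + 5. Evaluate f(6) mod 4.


f(6) = -1
-1 mod 4 = 3

3


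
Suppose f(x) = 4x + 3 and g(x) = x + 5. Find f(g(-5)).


g(-5) = 0
f(0) = 3

3


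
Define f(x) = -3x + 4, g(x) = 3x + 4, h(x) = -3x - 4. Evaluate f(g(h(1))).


h(1) = -7
g(-7) = -17
f(-17) = 55

55


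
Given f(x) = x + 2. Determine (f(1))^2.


f(1) = 3
(3)^2 = 9

9


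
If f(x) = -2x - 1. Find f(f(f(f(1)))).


21


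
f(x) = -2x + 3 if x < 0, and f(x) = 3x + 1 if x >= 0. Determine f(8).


8 satisfies x >= 0
f(8) = 25

25


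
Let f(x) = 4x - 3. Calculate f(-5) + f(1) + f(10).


f(-5) = -23
f(1) = 1
f(10) = 37
Sum = 15

15


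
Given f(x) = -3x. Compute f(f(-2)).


f(-2) = 6
f(6) = -18

-18


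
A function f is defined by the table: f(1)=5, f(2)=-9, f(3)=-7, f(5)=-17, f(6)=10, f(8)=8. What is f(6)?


Reading from the table at x = 6

10


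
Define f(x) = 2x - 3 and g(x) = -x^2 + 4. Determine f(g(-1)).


g(-1) = 3
f(3) = 3

3


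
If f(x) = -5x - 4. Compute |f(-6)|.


f(-6) = 26
|26| = 26

26


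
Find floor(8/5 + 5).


8/5 = 1.6
1.6 + 5 = 6.6
floor(6.6) = 6

6


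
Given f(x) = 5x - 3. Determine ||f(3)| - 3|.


f(3) = 12
|12| = 12
|12 - 3| = 9

9


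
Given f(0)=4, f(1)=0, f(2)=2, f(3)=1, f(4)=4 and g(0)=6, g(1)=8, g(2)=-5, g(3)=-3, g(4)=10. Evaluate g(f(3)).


8


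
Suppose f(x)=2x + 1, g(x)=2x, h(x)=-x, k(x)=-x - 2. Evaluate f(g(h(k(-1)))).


k(-1) = -1
h(-1) = 1
g(1) = 2
f(2) = 5

5


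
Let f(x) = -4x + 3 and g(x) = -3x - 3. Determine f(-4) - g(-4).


10


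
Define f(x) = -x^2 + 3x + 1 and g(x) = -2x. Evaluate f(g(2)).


g(2) = -4
f(-4) = (-1)*(-4)^2 + 3*(-4) + 1 = -27

-27


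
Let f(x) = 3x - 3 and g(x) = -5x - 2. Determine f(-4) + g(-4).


f(-4) = -15
g(-4) = 18
Sum = 3

3


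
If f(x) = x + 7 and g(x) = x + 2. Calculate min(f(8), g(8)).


f(8) = 15
g(8) = 10
min = 10

10


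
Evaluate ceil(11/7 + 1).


11/7 = 1.5714
1.5714 + 1 = 2.5714
ceil(2.5714) = 3

3


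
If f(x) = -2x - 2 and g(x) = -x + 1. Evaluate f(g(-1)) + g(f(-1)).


f(g(-1)) = -6
g(f(-1)) = 1
Sum = -5

-5


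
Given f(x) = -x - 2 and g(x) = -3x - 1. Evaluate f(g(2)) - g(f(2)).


f(g(2)) = 5
g(f(2)) = 11
Difference = -6

-6


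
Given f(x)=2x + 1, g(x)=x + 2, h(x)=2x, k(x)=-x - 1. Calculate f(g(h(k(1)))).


k(1) = -2
h(-2) = -4
g(-4) = -2
f(-2) = -3

-3


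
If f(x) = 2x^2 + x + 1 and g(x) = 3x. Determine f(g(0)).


g(0) = 0
f(0) = 2*(0)^2 + 1*(0) + 1 = 1

1


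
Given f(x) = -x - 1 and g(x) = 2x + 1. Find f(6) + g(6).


f(6) = -7
g(6) = 13
Sum = 6

6


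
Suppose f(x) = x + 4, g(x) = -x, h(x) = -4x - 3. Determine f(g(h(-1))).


3


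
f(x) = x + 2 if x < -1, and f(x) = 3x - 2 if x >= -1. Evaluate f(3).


3 satisfies x >= -1
f(3) = 7

7


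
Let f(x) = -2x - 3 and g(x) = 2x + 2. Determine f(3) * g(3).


f(3) = -9
g(3) = 8
Product = -72

-72


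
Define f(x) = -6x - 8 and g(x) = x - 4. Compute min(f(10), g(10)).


f(10) = -68
g(10) = 6
min = -68

-68


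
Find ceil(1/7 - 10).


-9


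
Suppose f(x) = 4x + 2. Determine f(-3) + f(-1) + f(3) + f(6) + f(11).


f(-3) = -10
f(-1) = -2
f(3) = 14
f(6) = 26
f(11) = 46
Sum = 74

74


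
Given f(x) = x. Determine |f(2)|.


2


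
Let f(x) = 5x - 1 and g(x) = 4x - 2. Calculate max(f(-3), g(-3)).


f(-3) = -16
g(-3) = -14
max = -14

-14


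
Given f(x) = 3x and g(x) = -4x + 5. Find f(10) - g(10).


f(10) = 30
g(10) = -35
Difference = 65

65


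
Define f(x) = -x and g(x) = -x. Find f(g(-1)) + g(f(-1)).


-2


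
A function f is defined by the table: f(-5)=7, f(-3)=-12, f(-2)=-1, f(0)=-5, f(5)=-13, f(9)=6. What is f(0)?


Reading from the table at x = 0

-5


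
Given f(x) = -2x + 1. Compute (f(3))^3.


-125


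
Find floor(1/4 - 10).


1/4 = 0.25
0.25 - 10 = -9.75
floor(-9.75) = -10

-10


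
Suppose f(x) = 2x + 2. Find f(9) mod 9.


f(9) = 20
20 mod 9 = 2

2


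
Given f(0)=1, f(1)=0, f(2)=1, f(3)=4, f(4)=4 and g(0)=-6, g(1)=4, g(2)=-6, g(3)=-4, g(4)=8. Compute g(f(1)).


f(1) = 0
g(0) = -6

-6


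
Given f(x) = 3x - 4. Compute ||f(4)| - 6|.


f(4) = 8
|8| = 8
|8 - 6| = 2

2


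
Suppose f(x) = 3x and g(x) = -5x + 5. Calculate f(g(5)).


g(5) = -20
f(-20) = -60

-60


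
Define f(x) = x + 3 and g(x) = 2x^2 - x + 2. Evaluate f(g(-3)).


26


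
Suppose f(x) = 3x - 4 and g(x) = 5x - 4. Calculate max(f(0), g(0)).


f(0) = -4
g(0) = -4
max = -4

-4


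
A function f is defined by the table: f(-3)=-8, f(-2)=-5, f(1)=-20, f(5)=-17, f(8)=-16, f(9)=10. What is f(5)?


Reading from the table at x = 5

-17


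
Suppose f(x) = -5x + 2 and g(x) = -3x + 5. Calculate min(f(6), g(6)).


-28


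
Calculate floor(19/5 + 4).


19/5 = 3.8
3.8 + 4 = 7.8
floor(7.8) = 7

7


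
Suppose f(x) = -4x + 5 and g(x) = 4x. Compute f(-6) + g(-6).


5


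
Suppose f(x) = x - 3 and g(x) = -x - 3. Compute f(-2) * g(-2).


5


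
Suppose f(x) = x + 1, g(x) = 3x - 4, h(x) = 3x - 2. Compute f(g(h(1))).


0


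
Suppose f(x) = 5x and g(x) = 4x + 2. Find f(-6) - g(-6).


f(-6) = -30
g(-6) = -22
Difference = -8

-8


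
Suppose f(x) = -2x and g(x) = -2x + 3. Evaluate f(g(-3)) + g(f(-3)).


f(g(-3)) = -18
g(f(-3)) = -9
Sum = -27

-27


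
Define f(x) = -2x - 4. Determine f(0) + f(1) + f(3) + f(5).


f(0) = -4
f(1) = -6
f(3) = -10
f(5) = -14
Sum = -34

-34


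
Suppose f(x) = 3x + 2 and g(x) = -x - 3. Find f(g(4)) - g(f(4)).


f(g(4)) = -19
g(f(4)) = -17
Difference = -2

-2


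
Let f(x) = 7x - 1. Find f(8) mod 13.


f(8) = 55
55 mod 13 = 3

3


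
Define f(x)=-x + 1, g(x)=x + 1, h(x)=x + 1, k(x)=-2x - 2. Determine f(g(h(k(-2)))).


k(-2) = 2
h(2) = 3
g(3) = 4
f(4) = -3

-3


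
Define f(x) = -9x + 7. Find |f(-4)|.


f(-4) = 43
|43| = 43

43


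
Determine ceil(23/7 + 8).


23/7 = 3.2857
3.2857 + 8 = 11.2857
ceil(11.2857) = 12

12


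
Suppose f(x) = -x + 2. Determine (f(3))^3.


-1


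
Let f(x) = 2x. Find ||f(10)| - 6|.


f(10) = 20
|20| = 20
|20 - 6| = 14

14


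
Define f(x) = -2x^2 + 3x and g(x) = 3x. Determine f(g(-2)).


g(-2) = -6
f(-6) = (-2)*(-6)^2 + 3*(-6) = -90

-90


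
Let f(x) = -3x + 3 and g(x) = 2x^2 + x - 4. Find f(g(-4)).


g(-4) = 24
f(24) = -69

-69


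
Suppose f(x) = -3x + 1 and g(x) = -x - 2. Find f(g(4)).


g(4) = -6
f(-6) = 19

19


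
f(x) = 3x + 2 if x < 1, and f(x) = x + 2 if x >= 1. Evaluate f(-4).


-4 satisfies x < 1
f(-4) = -10

-10


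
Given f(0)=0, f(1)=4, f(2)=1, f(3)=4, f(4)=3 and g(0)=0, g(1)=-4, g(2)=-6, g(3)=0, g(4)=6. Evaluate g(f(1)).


6


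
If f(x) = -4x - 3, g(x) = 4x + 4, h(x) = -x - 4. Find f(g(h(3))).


h(3) = -7
g(-7) = -24
f(-24) = 93

93


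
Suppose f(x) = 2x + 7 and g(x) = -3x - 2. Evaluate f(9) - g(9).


f(9) = 25
g(9) = -29
Difference = 54

54


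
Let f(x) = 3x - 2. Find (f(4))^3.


f(4) = 10
(10)^3 = 1000

1000


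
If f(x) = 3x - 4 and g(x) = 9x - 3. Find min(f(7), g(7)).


f(7) = 17
g(7) = 60
min = 17

17


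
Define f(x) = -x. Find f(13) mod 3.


f(13) = -13
-13 mod 3 = 2

2


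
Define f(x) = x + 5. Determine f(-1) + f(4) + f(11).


f(-1) = 4
f(4) = 9
f(11) = 16
Sum = 29

29


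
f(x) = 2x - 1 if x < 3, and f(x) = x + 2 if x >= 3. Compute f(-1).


-1 satisfies x < 3
f(-1) = -3

-3


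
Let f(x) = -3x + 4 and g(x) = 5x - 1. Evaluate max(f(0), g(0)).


f(0) = 4
g(0) = -1
max = 4

4


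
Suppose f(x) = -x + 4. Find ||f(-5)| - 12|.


3


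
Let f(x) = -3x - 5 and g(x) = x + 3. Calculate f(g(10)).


g(10) = 13
f(13) = -44

-44


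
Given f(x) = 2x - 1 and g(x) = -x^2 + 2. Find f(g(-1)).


g(-1) = 1
f(1) = 1

1


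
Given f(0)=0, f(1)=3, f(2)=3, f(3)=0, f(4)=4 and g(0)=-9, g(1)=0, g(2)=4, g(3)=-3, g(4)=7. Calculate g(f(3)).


f(3) = 0
g(0) = -9

-9


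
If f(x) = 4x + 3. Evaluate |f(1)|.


7


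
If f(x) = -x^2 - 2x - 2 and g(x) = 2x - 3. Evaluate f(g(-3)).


g(-3) = -9
f(-9) = (-1)*(-9)^2 - 2*(-9) - 2 = -65

-65


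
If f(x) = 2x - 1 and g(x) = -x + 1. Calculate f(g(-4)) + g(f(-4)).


f(g(-4)) = 9
g(f(-4)) = 10
Sum = 19

19


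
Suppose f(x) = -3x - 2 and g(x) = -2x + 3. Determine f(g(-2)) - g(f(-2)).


f(g(-2)) = -23
g(f(-2)) = -5
Difference = -18

-18


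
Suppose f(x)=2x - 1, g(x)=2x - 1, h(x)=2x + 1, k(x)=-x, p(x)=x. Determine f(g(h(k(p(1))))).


-7


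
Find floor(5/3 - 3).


-2


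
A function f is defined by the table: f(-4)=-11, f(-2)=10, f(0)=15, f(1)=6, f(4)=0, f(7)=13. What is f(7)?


13


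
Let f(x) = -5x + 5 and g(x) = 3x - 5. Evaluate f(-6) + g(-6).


f(-6) = 35
g(-6) = -23
Sum = 12

12


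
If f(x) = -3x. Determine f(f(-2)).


f(-2) = 6
f(6) = -18

-18


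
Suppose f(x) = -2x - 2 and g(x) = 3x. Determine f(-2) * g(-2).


f(-2) = 2
g(-2) = -6
Product = -12

-12


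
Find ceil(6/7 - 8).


-7


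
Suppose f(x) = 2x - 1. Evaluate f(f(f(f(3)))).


f(3) = 5
f(5) = 9
f(9) = 17
f(17) = 33

33


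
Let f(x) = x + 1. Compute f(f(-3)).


f(-3) = -2
f(-2) = -1

-1


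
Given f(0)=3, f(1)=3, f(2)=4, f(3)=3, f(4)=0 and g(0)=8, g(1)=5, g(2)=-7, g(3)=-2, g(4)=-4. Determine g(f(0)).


f(0) = 3
g(3) = -2

-2


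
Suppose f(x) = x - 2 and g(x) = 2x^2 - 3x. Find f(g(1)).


g(1) = -1
f(-1) = -3

-3


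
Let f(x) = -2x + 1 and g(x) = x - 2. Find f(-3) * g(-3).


f(-3) = 7
g(-3) = -5
Product = -35

-35


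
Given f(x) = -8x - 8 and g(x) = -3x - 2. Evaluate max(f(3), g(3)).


f(3) = -32
g(3) = -11
max = -11

-11


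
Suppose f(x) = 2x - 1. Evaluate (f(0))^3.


-1


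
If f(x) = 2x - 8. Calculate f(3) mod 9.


f(3) = -2
-2 mod 9 = 7

7


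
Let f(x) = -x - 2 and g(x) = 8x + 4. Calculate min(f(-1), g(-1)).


f(-1) = -1
g(-1) = -4
min = -4

-4


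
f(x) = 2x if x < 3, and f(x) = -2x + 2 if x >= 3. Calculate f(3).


3 satisfies x >= 3
f(3) = -4

-4


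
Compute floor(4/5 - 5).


-5


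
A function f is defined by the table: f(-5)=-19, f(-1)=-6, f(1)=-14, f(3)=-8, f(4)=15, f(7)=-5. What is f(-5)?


Reading from the table at x = -5

-19


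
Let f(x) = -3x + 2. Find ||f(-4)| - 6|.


8


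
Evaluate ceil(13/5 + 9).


13/5 = 2.6
2.6 + 9 = 11.6
ceil(11.6) = 12

12


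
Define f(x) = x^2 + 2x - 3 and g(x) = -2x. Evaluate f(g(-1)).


5


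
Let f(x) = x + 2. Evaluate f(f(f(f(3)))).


f(3) = 5
f(5) = 7
f(7) = 9
f(9) = 11

11


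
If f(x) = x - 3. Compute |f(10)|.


f(10) = 7
|7| = 7

7


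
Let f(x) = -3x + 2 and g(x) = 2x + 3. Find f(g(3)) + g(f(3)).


-36


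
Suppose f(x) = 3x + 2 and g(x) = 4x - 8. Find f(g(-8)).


g(-8) = -40
f(-40) = -118

-118


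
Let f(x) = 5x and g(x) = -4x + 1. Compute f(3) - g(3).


f(3) = 15
g(3) = -11
Difference = 26

26


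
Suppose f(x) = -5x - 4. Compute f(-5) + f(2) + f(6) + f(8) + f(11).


-130


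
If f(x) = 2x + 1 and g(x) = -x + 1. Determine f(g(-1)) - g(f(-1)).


f(g(-1)) = 5
g(f(-1)) = 2
Difference = 3

3


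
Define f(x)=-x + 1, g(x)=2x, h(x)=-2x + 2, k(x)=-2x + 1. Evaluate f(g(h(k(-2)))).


k(-2) = 5
h(5) = -8
g(-8) = -16
f(-16) = 17

17


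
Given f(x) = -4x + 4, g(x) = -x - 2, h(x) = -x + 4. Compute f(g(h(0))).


h(0) = 4
g(4) = -6
f(-6) = 28

28


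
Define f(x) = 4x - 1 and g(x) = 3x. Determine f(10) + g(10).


f(10) = 39
g(10) = 30
Sum = 69

69


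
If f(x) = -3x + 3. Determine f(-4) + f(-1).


f(-4) = 15
f(-1) = 6
Sum = 21

21


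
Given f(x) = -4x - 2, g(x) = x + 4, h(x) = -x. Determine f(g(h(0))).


h(0) = 0
g(0) = 4
f(4) = -18

-18


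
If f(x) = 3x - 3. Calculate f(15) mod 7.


f(15) = 42
42 mod 7 = 0

0


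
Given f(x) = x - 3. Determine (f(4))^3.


1


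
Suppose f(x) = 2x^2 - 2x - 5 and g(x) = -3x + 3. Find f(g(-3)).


g(-3) = 12
f(12) = 2*(12)^2 - 2*(12) - 5 = 259

259


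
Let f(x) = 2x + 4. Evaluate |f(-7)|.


f(-7) = -10
|-10| = 10

10


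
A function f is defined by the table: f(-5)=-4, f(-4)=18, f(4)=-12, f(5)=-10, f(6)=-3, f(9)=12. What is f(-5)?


-4


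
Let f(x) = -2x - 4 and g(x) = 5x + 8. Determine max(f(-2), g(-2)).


0


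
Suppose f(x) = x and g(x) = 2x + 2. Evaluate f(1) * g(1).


4


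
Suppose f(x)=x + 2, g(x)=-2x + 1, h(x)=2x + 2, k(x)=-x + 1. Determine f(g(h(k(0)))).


k(0) = 1
h(1) = 4
g(4) = -7
f(-7) = -5

-5


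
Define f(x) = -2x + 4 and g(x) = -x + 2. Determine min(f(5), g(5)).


f(5) = -6
g(5) = -3
min = -6

-6


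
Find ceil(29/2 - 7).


29/2 = 14.5
14.5 - 7 = 7.5
ceil(7.5) = 8

8


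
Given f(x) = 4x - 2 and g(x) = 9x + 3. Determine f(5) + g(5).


f(5) = 18
g(5) = 48
Sum = 66

66


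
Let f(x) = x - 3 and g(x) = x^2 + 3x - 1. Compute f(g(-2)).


g(-2) = -3
f(-3) = -6

-6


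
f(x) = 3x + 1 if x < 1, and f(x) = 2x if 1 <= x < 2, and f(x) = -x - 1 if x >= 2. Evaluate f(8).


8 satisfies x >= 2
f(8) = -9

-9


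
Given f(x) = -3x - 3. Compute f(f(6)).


f(6) = -21
f(-21) = 60

60


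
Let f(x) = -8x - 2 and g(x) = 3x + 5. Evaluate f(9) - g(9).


f(9) = -74
g(9) = 32
Difference = -106

-106


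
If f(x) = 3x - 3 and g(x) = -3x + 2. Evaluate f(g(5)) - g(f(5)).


-8


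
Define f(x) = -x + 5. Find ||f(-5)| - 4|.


6


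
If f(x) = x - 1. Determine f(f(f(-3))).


f(-3) = -4
f(-4) = -5
f(-5) = -6

-6


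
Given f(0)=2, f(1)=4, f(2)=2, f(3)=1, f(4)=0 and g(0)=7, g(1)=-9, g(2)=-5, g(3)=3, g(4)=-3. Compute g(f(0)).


f(0) = 2
g(2) = -5

-5


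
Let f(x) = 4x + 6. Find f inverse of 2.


-1


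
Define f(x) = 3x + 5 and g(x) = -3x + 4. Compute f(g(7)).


g(7) = -17
f(-17) = -46

-46


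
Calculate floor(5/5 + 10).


11


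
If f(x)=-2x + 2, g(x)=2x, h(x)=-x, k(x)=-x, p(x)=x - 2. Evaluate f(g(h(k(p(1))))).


p(1) = -1
k(-1) = 1
h(1) = -1
g(-1) = -2
f(-2) = 6

6


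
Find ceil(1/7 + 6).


1/7 = 0.1429
0.1429 + 6 = 6.1429
ceil(6.1429) = 7

7


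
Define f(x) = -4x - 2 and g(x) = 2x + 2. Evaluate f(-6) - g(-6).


32


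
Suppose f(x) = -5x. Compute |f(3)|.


f(3) = -15
|-15| = 15

15


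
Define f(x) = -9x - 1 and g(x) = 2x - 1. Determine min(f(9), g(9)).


f(9) = -82
g(9) = 17
min = -82

-82


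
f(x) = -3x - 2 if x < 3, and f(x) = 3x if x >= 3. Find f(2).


2 satisfies x < 3
f(2) = -8

-8


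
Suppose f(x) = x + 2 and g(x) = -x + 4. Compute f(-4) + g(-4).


f(-4) = -2
g(-4) = 8
Sum = 6

6


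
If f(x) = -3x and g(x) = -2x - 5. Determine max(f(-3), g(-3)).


f(-3) = 9
g(-3) = 1
max = 9

9


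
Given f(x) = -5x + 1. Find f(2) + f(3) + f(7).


f(2) = -9
f(3) = -14
f(7) = -34
Sum = -57

-57


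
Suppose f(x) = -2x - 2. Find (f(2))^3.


f(2) = -6
(-6)^3 = -216

-216


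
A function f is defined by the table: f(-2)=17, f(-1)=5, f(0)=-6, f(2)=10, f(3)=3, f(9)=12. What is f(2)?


Reading from the table at x = 2

10


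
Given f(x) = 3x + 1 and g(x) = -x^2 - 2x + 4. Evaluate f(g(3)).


g(3) = -11
f(-11) = -32

-32


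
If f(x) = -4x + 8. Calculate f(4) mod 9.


f(4) = -8
-8 mod 9 = 1

1


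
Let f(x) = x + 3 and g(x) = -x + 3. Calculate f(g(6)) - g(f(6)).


f(g(6)) = 0
g(f(6)) = -6
Difference = 6

6


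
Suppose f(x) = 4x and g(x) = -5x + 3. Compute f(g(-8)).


g(-8) = 43
f(43) = 172

172


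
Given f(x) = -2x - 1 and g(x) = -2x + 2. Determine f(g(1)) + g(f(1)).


f(g(1)) = -1
g(f(1)) = 8
Sum = 7

7


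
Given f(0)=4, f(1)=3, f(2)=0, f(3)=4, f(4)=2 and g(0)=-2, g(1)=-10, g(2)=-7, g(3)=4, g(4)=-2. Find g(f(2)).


f(2) = 0
g(0) = -2

-2


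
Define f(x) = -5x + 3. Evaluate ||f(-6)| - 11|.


22


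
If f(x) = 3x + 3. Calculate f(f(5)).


57


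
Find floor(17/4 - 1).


17/4 = 4.25
4.25 - 1 = 3.25
floor(3.25) = 3

3


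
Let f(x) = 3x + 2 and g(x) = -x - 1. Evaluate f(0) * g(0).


f(0) = 2
g(0) = -1
Product = -2

-2


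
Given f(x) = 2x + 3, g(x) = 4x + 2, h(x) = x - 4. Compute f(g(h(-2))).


h(-2) = -6
g(-6) = -22
f(-22) = -41

-41


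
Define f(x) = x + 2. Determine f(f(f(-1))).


f(-1) = 1
f(1) = 3
f(3) = 5

5


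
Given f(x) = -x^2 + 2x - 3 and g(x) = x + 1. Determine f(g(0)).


g(0) = 1
f(1) = (-1)*(1)^2 + 2*(1) - 3 = -2

-2


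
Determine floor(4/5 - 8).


4/5 = 0.8
0.8 - 8 = -7.2
floor(-7.2) = -8

-8


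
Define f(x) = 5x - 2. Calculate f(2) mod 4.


0


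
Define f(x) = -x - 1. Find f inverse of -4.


Solve -x - 1 = -4
x = (-4 + 1) / (-1) = 3

3


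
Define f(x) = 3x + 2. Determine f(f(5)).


f(5) = 17
f(17) = 53

53


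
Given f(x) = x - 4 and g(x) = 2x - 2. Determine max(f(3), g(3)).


4


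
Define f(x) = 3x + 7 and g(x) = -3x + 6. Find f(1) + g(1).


13


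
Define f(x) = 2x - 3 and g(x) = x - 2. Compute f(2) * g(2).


f(2) = 1
g(2) = 0
Product = 0

0


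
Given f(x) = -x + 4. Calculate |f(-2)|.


f(-2) = 6
|6| = 6

6


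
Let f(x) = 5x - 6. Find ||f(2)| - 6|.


f(2) = 4
|4| = 4
|4 - 6| = 2

2


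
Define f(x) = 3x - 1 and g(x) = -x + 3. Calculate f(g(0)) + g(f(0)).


f(g(0)) = 8
g(f(0)) = 4
Sum = 12

12


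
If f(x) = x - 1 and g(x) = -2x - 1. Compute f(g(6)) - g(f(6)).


f(g(6)) = -14
g(f(6)) = -11
Difference = -3

-3


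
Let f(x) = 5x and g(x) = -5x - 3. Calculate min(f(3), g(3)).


-18


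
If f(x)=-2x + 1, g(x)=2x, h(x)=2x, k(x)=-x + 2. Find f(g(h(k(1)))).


k(1) = 1
h(1) = 2
g(2) = 4
f(4) = -7

-7


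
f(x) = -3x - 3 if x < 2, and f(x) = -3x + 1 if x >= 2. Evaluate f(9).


9 satisfies x >= 2
f(9) = -26

-26


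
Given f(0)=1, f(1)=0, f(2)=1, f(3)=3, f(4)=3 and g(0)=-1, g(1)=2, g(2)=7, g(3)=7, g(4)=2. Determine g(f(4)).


f(4) = 3
g(3) = 7

7
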